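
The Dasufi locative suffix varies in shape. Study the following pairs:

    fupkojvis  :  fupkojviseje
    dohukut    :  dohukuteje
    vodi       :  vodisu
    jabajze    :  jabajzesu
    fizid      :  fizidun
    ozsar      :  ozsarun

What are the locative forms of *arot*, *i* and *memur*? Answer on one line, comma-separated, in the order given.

aroteje, isu, memurun

The suffix is conditioned by the final sound: -eje when the stem ends in a voiceless consonant (*fupkojvis*, *dohukut*); -un when the stem ends in a voiced consonant (*fizid*, *ozsar*); -su when the stem ends in a vowel (*vodi*, *jabajze*).
*arot* — final sound /t/ (a voiceless consonant) → -eje → *aroteje*.
The final sound of *i* is /i/, which is a vowel, so the suffix is -su, giving *isu*.
*memur* — final sound /r/ (a voiced consonant) → -un → *memurun*.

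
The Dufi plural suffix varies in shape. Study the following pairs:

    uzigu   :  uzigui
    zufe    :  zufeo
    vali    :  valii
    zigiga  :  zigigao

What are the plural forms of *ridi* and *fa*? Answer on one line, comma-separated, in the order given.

Looking at the last vowel of each stem: -i when the last vowel of the stem is a high vowel (*uzigu*, *vali*); -o when the last vowel of the stem is a non-high vowel (*zufe*, *zigiga*).
The last vowel of *ridi* is /i/, which is a high vowel, so the suffix is -i, giving *ridii*.
Since the last vowel of *fa* is /a/ (a non-high vowel), it takes -o, giving *fao*.

ridii, fao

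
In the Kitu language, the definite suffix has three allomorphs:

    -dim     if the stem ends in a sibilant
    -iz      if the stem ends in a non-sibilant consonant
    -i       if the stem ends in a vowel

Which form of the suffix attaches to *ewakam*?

*ewakam* — final sound /m/ (a non-sibilant consonant) → -iz.

-iz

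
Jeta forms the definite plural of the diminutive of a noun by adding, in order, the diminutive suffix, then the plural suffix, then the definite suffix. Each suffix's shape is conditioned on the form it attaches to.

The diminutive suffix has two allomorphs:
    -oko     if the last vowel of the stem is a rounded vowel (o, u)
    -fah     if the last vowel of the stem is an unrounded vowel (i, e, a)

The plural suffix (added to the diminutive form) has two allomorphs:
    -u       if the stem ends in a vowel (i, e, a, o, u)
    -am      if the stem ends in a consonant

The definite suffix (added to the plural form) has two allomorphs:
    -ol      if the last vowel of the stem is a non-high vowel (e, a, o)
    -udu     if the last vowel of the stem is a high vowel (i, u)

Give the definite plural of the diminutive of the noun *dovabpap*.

dovabpapfahamol

*dovabpap*: last vowel = /a/, an unrounded vowel → -fah → *dovabpapfah*.
The final sound of the diminutive form *dovabpapfah* is /h/, which is a consonant, so the plural suffix is -am, giving *dovabpapfaham*.
Since the last vowel of the plural form *dovabpapfaham* is /a/ (a non-high vowel), it takes -ol, giving *dovabpapfahamol*.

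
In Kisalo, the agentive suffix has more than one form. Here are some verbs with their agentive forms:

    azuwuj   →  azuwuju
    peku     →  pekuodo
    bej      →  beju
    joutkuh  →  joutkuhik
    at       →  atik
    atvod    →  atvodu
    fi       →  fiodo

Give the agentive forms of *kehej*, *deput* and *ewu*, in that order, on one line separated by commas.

The alternation tracks the final sound of the stem — -ik when the stem ends in a voiceless consonant (*joutkuh*, *at*); -u when the stem ends in a voiced consonant (*azuwuj*, *bej*, *atvod*); -odo when the stem ends in a vowel (*peku*, *fi*).
*kehej*: final sound = /j/, a voiced consonant → -u → *keheju*.
*deput* — final sound /t/ (a voiceless consonant) → -ik → *deputik*.
Since the final sound of *ewu* is /u/ (a vowel), it takes -odo, giving *ewuodo*.

keheju, deputik, ewuodo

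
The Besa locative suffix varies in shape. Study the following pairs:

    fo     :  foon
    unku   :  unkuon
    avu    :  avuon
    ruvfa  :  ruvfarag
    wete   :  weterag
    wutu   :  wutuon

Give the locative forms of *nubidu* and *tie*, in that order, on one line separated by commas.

nubiduon, tierag

The pattern is rounding harmony: -on when the last vowel of the stem is a rounded vowel (*fo*, *unku*, *avu*, *wutu*); -rag when the last vowel of the stem is an unrounded vowel (*ruvfa*, *wete*).
*nubidu* — last vowel /u/ (a rounded vowel) → -on → *nubiduon*.
The last vowel of *tie* is /e/, which is an unrounded vowel, so the suffix is -rag, giving *tierag*.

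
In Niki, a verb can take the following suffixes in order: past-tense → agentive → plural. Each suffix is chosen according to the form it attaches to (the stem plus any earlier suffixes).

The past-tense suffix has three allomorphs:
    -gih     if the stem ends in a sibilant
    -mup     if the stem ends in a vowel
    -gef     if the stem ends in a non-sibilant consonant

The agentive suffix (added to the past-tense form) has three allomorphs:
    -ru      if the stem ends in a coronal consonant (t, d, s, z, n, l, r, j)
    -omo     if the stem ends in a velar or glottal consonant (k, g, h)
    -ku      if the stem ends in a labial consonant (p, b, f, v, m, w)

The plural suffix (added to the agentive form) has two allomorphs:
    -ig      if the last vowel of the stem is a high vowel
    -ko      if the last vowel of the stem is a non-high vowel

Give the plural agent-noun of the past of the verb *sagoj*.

sagojgefkuig

The final sound of *sagoj* is /j/, which is a non-sibilant consonant, so the past-tense suffix is -gef, giving *sagojgef*.
Since the final consonant of the past-tense form *sagojgef* is /f/ (labial), it takes -ku, giving *sagojgefku*.
The last vowel of the agentive form *sagojgefku* is /u/, which is a high vowel, so the plural suffix is -ig, giving *sagojgefkuig*.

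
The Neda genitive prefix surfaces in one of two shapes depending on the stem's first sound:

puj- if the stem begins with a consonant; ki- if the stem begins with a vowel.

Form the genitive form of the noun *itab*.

The first sound of *itab* is /i/, which is a vowel, so the prefix is ki-, giving *kiitab*.

kiitab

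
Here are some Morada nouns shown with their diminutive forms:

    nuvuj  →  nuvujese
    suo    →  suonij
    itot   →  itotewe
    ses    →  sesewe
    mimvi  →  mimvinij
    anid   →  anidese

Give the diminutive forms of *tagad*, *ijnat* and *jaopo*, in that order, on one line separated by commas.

tagadese, ijnatewe, jaoponij

The pattern is voicing of the final sound: -ewe when the stem ends in a voiceless consonant (*itot*, *ses*); -ese when the stem ends in a voiced consonant (*nuvuj*, *anid*); -nij when the stem ends in a vowel (*suo*, *mimvi*).
*tagad*: final sound = /d/, a voiced consonant → -ese → *tagadese*.
Since the final sound of *ijnat* is /t/ (a voiceless consonant), it takes -ewe, giving *ijnatewe*.
Since the final sound of *jaopo* is /o/ (a vowel), it takes -nij, giving *jaoponij*.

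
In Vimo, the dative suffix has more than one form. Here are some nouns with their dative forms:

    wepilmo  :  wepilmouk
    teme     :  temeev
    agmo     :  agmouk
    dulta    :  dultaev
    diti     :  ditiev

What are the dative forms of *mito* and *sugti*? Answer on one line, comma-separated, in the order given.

The suffix is conditioned by the last vowel: -uk when the last vowel of the stem is a rounded vowel (*wepilmo*, *agmo*); -ev when the last vowel of the stem is an unrounded vowel (*teme*, *dulta*, *diti*).
*mito* — last vowel /o/ (a rounded vowel) → -uk → *mitouk*.
*sugti*: last vowel = /i/, an unrounded vowel → -ev → *sugtiev*.

mitouk, sugtiev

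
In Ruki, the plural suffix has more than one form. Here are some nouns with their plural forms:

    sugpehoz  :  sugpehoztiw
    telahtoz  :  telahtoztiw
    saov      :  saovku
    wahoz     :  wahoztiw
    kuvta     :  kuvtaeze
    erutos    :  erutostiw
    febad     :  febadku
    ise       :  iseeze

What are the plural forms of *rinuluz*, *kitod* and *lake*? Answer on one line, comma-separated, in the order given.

The suffix is conditioned by the final sound: -tiw when the stem ends in a sibilant (*sugpehoz*, *telahtoz*, *wahoz*, *erutos*); -ku when the stem ends in a non-sibilant consonant (*saov*, *febad*); -eze when the stem ends in a vowel (*kuvta*, *ise*).
*rinuluz* — final sound /z/ (a sibilant) → -tiw → *rinuluztiw*.
Since the final sound of *kitod* is /d/ (a non-sibilant consonant), it takes -ku, giving *kitodku*.
The final sound of *lake* is /e/, which is a vowel, so the suffix is -eze, giving *lakeeze*.

rinuluztiw, kitodku, lakeeze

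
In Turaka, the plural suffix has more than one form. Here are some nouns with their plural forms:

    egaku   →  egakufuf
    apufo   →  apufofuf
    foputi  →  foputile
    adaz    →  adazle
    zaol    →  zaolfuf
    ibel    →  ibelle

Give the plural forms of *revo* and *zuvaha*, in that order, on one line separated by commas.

Looking at the last vowel of each stem: -fuf when the last vowel of the stem is a rounded vowel (*egaku*, *apufo*, *zaol*); -le when the last vowel of the stem is an unrounded vowel (*foputi*, *adaz*, *ibel*).
*revo* — last vowel /o/ (a rounded vowel) → -fuf → *revofuf*.
The last vowel of *zuvaha* is /a/, which is an unrounded vowel, so the suffix is -le, giving *zuvahale*.

revofuf, zuvahale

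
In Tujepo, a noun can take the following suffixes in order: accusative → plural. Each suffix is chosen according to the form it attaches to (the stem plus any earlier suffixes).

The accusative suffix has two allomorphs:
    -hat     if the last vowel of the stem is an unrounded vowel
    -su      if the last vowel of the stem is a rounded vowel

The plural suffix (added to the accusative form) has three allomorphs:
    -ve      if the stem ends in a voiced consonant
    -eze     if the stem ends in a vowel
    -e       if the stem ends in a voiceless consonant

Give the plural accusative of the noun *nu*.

Since the last vowel of *nu* is /u/ (a rounded vowel), it takes -su, giving *nusu*.
The accusative form *nusu*: final sound = /u/, a vowel → -eze → *nusueze*.

nusueze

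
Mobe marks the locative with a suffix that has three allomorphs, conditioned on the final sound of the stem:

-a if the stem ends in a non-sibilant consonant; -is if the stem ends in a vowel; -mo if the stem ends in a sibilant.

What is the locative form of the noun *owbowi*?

owbowiis

*owbowi* — final sound /i/ (a vowel) → -is → *owbowiis*.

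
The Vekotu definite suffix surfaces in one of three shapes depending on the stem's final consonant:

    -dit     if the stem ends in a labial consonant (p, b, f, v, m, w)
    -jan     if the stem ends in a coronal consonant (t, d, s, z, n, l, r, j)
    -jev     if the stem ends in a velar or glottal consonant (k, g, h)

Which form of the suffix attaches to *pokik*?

Since the final consonant of *pokik* is /k/ (velar/glottal), it takes -jev.

-jev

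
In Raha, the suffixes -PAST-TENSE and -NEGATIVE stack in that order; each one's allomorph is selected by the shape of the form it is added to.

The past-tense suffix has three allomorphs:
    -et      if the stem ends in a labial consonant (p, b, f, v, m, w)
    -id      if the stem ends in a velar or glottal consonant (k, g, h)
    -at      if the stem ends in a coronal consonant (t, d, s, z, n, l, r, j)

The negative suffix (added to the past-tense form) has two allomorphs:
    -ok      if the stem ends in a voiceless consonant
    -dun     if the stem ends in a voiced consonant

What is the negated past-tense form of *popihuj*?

popihujatok

Since the final consonant of *popihuj* is /j/ (coronal), it takes -at, giving *popihujat*.
The final consonant of the past-tense form *popihujat* is /t/, which is voiceless, so the negative suffix is -ok, giving *popihujatok*.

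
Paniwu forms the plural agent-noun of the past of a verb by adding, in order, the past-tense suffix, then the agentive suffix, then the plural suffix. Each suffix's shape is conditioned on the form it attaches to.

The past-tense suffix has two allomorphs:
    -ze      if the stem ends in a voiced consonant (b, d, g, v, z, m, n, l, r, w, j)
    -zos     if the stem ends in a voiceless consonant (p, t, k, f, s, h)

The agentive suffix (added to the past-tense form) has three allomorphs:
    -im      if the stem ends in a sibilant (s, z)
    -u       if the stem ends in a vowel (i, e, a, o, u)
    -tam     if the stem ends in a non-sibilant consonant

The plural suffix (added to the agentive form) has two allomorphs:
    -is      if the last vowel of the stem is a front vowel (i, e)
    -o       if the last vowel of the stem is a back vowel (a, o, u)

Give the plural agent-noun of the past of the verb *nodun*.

*nodun*: final consonant = /n/, voiced → -ze → *nodunze*.
Since the final sound of the past-tense form *nodunze* is /e/ (a vowel), it takes -u, giving *nodunzeu*.
The last vowel of the agentive form *nodunzeu* is /u/, which is a back vowel, so the plural suffix is -o, giving *nodunzeuo*.

nodunzeuo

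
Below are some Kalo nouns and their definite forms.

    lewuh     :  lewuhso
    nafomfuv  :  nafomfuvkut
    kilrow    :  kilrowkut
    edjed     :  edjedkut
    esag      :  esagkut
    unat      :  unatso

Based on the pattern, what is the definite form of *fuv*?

Looking at the final consonant of each stem: -so when the stem ends in a voiceless consonant (*lewuh*, *unat*); -kut when the stem ends in a voiced consonant (*nafomfuv*, *kilrow*, *edjed*, *esag*).
The final consonant of *fuv* is /v/, which is voiced, so the suffix is -kut, giving *fuvkut*.

fuvkut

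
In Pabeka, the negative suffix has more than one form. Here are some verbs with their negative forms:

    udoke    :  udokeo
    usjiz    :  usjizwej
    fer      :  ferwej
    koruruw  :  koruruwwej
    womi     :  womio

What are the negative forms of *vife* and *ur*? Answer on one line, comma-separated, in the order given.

vifeo, urwej

The alternation tracks the final sound of the stem — -wej when the stem ends in a consonant (*usjiz*, *fer*, *koruruw*); -o when the stem ends in a vowel (*udoke*, *womi*).
*vife*: final sound = /e/, a vowel → -o → *vifeo*.
*ur*: final sound = /r/, a consonant → -wej → *urwej*.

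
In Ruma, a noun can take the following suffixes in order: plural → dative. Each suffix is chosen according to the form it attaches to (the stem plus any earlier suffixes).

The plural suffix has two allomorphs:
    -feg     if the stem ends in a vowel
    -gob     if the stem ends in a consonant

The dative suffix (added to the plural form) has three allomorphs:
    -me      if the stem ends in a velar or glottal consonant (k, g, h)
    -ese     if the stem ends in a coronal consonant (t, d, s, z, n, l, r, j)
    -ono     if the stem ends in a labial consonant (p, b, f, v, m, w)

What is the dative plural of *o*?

*o* — final sound /o/ (a vowel) → -feg → *ofeg*.
The plural form *ofeg* — final consonant /g/ (velar/glottal) → -me → *ofegme*.

ofegme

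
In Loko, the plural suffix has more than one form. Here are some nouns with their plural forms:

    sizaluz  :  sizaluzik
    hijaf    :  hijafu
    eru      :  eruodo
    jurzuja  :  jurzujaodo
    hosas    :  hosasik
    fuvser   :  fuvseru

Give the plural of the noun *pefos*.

pefosik

The pattern is sibilance of the final sound: -ik when the stem ends in a sibilant (*sizaluz*, *hosas*); -u when the stem ends in a non-sibilant consonant (*hijaf*, *fuvser*); -odo when the stem ends in a vowel (*eru*, *jurzuja*).
*pefos* — final sound /s/ (a sibilant) → -ik → *pefosik*.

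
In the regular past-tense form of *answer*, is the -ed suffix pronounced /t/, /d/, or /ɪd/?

/d/

The stem *answer* ends in a voiced sound other than /d/.
The -ed suffix is realized as /ɪd/ after /t, d/; as /t/ after other voiceless consonants; and as /d/ after other voiced sounds.
So -ed on *answer* is pronounced /d/.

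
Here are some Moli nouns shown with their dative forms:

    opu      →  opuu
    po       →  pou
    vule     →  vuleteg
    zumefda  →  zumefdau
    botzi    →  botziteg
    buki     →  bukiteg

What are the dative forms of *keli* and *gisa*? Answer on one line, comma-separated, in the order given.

keliteg, gisau

The pattern is front/back vowel harmony: -teg when the last vowel of the stem is a front vowel (*vule*, *botzi*, *buki*); -u when the last vowel of the stem is a back vowel (*opu*, *po*, *zumefda*).
*keli* — last vowel /i/ (a front vowel) → -teg → *keliteg*.
*gisa*: last vowel = /a/, a back vowel → -u → *gisau*.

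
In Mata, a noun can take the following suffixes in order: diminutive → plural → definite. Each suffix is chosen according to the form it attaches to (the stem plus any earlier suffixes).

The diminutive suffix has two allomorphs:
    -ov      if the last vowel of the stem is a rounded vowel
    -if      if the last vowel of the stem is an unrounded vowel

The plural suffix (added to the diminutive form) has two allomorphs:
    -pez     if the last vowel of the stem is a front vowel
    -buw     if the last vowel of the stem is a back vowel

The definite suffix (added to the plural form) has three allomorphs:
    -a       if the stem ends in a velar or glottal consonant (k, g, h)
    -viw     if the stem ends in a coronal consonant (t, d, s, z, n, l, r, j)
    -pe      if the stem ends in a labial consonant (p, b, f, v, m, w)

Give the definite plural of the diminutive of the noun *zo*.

The last vowel of *zo* is /o/, which is a rounded vowel, so the diminutive suffix is -ov, giving *zoov*.
The diminutive form *zoov*: last vowel = /o/, a back vowel → -buw → *zoovbuw*.
The plural form *zoovbuw* — final consonant /w/ (labial) → -pe → *zoovbuwpe*.

zoovbuwpe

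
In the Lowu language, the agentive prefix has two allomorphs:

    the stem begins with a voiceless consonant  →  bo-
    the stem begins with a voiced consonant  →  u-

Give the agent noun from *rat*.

urat

The first consonant of *rat* is /r/, which is voiced, so the prefix is u-, giving *urat*.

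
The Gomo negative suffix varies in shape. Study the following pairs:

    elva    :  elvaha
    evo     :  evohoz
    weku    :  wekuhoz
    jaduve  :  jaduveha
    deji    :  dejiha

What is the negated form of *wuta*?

wutaha

Looking at the last vowel of each stem: -hoz when the last vowel of the stem is a rounded vowel (*evo*, *weku*); -ha when the last vowel of the stem is an unrounded vowel (*elva*, *jaduve*, *deji*).
*wuta* — last vowel /a/ (an unrounded vowel) → -ha → *wutaha*.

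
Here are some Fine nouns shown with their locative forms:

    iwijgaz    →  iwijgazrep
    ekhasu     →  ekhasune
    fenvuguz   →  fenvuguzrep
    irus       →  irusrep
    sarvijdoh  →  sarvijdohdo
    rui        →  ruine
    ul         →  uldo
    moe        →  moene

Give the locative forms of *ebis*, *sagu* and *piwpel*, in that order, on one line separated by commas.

Looking at the final sound of each stem: -rep when the stem ends in a sibilant (*iwijgaz*, *fenvuguz*, *irus*); -do when the stem ends in a non-sibilant consonant (*sarvijdoh*, *ul*); -ne when the stem ends in a vowel (*ekhasu*, *rui*, *moe*).
*ebis* — final sound /s/ (a sibilant) → -rep → *ebisrep*.
Since the final sound of *sagu* is /u/ (a vowel), it takes -ne, giving *sagune*.
Since the final sound of *piwpel* is /l/ (a non-sibilant consonant), it takes -do, giving *piwpeldo*.

ebisrep, sagune, piwpeldo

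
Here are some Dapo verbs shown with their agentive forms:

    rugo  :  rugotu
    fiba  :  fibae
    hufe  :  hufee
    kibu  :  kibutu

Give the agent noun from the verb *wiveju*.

wivejutu

The suffix is conditioned by the last vowel: -tu when the last vowel of the stem is a rounded vowel (*rugo*, *kibu*); -e when the last vowel of the stem is an unrounded vowel (*fiba*, *hufe*).
The last vowel of *wiveju* is /u/, which is a rounded vowel, so the suffix is -tu, giving *wivejutu*.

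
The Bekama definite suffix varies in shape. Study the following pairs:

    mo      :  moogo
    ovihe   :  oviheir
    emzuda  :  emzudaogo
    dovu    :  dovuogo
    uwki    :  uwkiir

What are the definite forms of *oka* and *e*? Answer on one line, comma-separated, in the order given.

The suffix is conditioned by the last vowel: -ir when the last vowel of the stem is a front vowel (*ovihe*, *uwki*); -ogo when the last vowel of the stem is a back vowel (*mo*, *emzuda*, *dovu*).
The last vowel of *oka* is /a/, which is a back vowel, so the suffix is -ogo, giving *okaogo*.
The last vowel of *e* is /e/, which is a front vowel, so the suffix is -ir, giving *eir*.

okaogo, eir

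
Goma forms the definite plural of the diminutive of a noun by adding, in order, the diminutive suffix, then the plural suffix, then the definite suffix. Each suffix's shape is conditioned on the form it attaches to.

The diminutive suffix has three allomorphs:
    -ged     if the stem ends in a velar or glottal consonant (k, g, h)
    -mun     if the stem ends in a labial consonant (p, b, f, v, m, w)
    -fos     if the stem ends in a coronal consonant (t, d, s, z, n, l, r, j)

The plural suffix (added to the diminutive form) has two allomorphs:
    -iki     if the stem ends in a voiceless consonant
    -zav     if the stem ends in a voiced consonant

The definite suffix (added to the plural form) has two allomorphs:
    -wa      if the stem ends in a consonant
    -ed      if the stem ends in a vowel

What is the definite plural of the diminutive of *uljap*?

uljapmunzavwa

The final consonant of *uljap* is /p/, which is labial, so the diminutive suffix is -mun, giving *uljapmun*.
Since the final consonant of the diminutive form *uljapmun* is /n/ (voiced), it takes -zav, giving *uljapmunzav*.
The plural form *uljapmunzav* — final sound /v/ (a consonant) → -wa → *uljapmunzavwa*.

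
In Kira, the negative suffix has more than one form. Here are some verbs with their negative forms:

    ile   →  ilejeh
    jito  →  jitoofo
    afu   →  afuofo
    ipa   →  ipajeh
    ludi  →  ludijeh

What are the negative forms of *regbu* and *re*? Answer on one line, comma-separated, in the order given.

Looking at the last vowel of each stem: -ofo when the last vowel of the stem is a rounded vowel (*jito*, *afu*); -jeh when the last vowel of the stem is an unrounded vowel (*ile*, *ipa*, *ludi*).
*regbu*: last vowel = /u/, a rounded vowel → -ofo → *regbuofo*.
Since the last vowel of *re* is /e/ (an unrounded vowel), it takes -jeh, giving *rejeh*.

regbuofo, rejeh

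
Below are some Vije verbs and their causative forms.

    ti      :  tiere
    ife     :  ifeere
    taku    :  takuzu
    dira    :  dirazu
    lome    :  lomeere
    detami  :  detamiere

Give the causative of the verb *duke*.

Looking at the last vowel of each stem: -ere when the last vowel of the stem is a front vowel (*ti*, *ife*, *lome*, *detami*); -zu when the last vowel of the stem is a back vowel (*taku*, *dira*).
*duke* — last vowel /e/ (a front vowel) → -ere → *dukeere*.

dukeere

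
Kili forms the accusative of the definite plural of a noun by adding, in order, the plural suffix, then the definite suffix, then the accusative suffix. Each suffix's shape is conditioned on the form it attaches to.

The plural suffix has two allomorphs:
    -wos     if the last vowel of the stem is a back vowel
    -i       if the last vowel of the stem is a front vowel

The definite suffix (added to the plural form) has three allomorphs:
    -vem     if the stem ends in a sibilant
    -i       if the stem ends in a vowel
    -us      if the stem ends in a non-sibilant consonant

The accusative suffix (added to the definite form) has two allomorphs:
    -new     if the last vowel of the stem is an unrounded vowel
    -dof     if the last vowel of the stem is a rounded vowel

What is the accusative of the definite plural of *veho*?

vehowosvemnew

Since the last vowel of *veho* is /o/ (a back vowel), it takes -wos, giving *vehowos*.
Since the final sound of the plural form *vehowos* is /s/ (a sibilant), it takes -vem, giving *vehowosvem*.
The definite form *vehowosvem* — last vowel /e/ (an unrounded vowel) → -new → *vehowosvemnew*.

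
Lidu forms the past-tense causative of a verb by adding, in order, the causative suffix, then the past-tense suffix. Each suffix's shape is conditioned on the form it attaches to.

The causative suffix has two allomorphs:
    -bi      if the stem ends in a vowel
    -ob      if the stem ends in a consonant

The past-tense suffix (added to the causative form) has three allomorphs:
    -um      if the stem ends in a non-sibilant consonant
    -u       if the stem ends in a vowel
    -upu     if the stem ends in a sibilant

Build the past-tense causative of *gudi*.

*gudi*: final sound = /i/, a vowel → -bi → *gudibi*.
The causative form *gudibi* — final sound /i/ (a vowel) → -u → *gudibiu*.

gudibiu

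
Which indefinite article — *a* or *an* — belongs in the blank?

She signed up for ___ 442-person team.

The indefinite article is chosen by the initial *sound* of the following word, not its spelling.
The number *442* is spoken "four hundred …", beginning with /fɔr/ — a consonant sound.
So the article is *a*: She signed up for a 442-person team.

a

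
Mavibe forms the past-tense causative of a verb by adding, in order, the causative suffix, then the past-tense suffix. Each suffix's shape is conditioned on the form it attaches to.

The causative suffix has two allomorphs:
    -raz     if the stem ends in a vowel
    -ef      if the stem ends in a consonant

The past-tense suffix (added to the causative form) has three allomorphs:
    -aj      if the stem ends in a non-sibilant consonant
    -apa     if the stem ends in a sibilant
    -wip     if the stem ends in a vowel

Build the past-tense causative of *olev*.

*olev*: final sound = /v/, a consonant → -ef → *olevef*.
The final sound of the causative form *olevef* is /f/, which is a non-sibilant consonant, so the past-tense suffix is -aj, giving *olevefaj*.

olevefaj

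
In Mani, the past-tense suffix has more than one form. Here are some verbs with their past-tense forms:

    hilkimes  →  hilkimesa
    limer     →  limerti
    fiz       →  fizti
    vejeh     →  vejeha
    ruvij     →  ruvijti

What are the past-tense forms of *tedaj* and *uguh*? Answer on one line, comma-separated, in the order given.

tedajti, uguha

The pattern is voicing of the final consonant: -a when the stem ends in a voiceless consonant (*hilkimes*, *vejeh*); -ti when the stem ends in a voiced consonant (*limer*, *fiz*, *ruvij*).
The final consonant of *tedaj* is /j/, which is voiced, so the suffix is -ti, giving *tedajti*.
Since the final consonant of *uguh* is /h/ (voiceless), it takes -a, giving *uguha*.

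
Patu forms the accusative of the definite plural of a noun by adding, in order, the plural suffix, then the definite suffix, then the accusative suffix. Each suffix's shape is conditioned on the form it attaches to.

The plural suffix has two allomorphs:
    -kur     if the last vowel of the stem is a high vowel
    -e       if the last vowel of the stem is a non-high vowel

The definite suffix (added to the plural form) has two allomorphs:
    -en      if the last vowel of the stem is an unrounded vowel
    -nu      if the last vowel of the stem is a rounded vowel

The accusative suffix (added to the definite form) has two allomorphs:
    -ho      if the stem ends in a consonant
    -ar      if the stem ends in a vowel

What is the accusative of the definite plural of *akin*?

akinkurnuar

*akin* — last vowel /i/ (a high vowel) → -kur → *akinkur*.
The plural form *akinkur* — last vowel /u/ (a rounded vowel) → -nu → *akinkurnu*.
Since the final sound of the definite form *akinkurnu* is /u/ (a vowel), it takes -ar, giving *akinkurnuar*.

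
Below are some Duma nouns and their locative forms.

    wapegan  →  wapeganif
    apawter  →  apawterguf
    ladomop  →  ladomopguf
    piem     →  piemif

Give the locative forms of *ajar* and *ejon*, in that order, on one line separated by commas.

ajarguf, ejonif

The alternation tracks the final consonant of the stem — -if when the stem ends in a nasal (*wapegan*, *piem*); -guf when the stem ends in a non-nasal consonant (*apawter*, *ladomop*).
Since the final consonant of *ajar* is /r/ (non-nasal), it takes -guf, giving *ajarguf*.
Since the final consonant of *ejon* is /n/ (a nasal), it takes -if, giving *ejonif*.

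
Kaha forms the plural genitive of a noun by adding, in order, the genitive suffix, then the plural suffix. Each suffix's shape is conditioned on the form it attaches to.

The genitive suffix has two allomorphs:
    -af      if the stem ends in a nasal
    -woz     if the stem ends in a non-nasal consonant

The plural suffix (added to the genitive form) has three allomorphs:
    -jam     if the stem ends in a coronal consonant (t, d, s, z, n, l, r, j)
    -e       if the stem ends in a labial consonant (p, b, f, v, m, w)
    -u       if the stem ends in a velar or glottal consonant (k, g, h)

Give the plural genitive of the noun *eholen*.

eholenafe

*eholen*: final consonant = /n/, a nasal → -af → *eholenaf*.
Since the final consonant of the genitive form *eholenaf* is /f/ (labial), it takes -e, giving *eholenafe*.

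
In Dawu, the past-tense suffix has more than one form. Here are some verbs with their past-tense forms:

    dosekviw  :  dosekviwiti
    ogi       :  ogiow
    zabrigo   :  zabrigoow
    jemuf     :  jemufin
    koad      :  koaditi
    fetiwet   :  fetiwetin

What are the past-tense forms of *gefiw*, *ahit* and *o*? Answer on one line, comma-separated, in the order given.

The suffix is conditioned by the final sound: -in when the stem ends in a voiceless consonant (*jemuf*, *fetiwet*); -iti when the stem ends in a voiced consonant (*dosekviw*, *koad*); -ow when the stem ends in a vowel (*ogi*, *zabrigo*).
*gefiw* — final sound /w/ (a voiced consonant) → -iti → *gefiwiti*.
*ahit* — final sound /t/ (a voiceless consonant) → -in → *ahitin*.
The final sound of *o* is /o/, which is a vowel, so the suffix is -ow, giving *oow*.

gefiwiti, ahitin, oow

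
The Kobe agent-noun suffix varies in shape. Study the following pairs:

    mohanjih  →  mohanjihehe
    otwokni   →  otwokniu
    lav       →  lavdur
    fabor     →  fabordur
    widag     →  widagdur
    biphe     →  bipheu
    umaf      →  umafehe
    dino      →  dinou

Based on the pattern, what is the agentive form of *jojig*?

Looking at the final sound of each stem: -ehe when the stem ends in a voiceless consonant (*mohanjih*, *umaf*); -dur when the stem ends in a voiced consonant (*lav*, *fabor*, *widag*); -u when the stem ends in a vowel (*otwokni*, *biphe*, *dino*).
The final sound of *jojig* is /g/, which is a voiced consonant, so the suffix is -dur, giving *jojigdur*.

jojigdur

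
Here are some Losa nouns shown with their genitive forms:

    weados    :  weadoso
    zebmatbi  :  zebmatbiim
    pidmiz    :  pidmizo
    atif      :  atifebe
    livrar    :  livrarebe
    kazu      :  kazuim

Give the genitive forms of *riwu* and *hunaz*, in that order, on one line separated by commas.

riwuim, hunazo

The suffix is conditioned by the final sound: -o when the stem ends in a sibilant (*weados*, *pidmiz*); -ebe when the stem ends in a non-sibilant consonant (*atif*, *livrar*); -im when the stem ends in a vowel (*zebmatbi*, *kazu*).
The final sound of *riwu* is /u/, which is a vowel, so the suffix is -im, giving *riwuim*.
*hunaz*: final sound = /z/, a sibilant → -o → *hunazo*.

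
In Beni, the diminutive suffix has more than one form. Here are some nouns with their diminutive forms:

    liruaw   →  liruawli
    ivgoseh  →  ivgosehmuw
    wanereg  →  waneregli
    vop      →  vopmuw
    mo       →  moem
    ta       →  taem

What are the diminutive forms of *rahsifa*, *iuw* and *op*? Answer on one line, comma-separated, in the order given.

The suffix is conditioned by the final sound: -muw when the stem ends in a voiceless consonant (*ivgoseh*, *vop*); -li when the stem ends in a voiced consonant (*liruaw*, *wanereg*); -em when the stem ends in a vowel (*mo*, *ta*).
*rahsifa*: final sound = /a/, a vowel → -em → *rahsifaem*.
*iuw*: final sound = /w/, a voiced consonant → -li → *iuwli*.
*op* — final sound /p/ (a voiceless consonant) → -muw → *opmuw*.

rahsifaem, iuwli, opmuw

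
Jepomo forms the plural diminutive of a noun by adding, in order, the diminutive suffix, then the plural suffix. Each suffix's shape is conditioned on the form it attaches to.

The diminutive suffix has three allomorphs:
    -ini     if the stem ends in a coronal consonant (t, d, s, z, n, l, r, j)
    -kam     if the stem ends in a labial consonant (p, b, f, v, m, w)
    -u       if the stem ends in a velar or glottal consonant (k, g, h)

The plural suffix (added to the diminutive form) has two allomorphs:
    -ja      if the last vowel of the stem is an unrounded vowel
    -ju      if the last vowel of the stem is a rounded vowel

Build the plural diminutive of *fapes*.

The final consonant of *fapes* is /s/, which is coronal, so the diminutive suffix is -ini, giving *fapesini*.
Since the last vowel of the diminutive form *fapesini* is /i/ (an unrounded vowel), it takes -ja, giving *fapesinija*.

fapesinija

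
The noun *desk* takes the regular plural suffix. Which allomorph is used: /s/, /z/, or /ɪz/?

The stem *desk* ends in a voiceless non-sibilant consonant.
The plural suffix surfaces as /ɪz/ after sibilants, /s/ after other voiceless consonants, and /z/ after other voiced sounds.
So the plural -s on *desk* is pronounced /s/.

/s/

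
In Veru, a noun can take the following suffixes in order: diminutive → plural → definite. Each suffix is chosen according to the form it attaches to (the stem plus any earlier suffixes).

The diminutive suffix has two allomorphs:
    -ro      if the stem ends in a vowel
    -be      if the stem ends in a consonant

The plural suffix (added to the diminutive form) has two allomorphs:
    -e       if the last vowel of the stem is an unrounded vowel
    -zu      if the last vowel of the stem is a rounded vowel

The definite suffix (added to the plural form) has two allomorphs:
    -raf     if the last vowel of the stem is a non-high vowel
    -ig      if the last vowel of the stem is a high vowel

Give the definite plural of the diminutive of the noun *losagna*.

*losagna* — final sound /a/ (a vowel) → -ro → *losagnaro*.
The diminutive form *losagnaro*: last vowel = /o/, a rounded vowel → -zu → *losagnarozu*.
The last vowel of the plural form *losagnarozu* is /u/, which is a high vowel, so the definite suffix is -ig, giving *losagnarozuig*.

losagnarozuig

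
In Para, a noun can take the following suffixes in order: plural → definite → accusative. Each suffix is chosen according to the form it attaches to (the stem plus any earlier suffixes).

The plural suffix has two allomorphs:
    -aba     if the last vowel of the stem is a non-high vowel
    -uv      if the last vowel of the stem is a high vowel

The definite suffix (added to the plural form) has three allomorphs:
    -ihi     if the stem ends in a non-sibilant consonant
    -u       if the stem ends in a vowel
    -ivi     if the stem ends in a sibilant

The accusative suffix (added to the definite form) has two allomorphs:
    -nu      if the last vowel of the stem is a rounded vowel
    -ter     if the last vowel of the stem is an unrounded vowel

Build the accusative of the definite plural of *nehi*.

nehiuvihiter

*nehi*: last vowel = /i/, a high vowel → -uv → *nehiuv*.
The plural form *nehiuv*: final sound = /v/, a non-sibilant consonant → -ihi → *nehiuvihi*.
Since the last vowel of the definite form *nehiuvihi* is /i/ (an unrounded vowel), it takes -ter, giving *nehiuvihiter*.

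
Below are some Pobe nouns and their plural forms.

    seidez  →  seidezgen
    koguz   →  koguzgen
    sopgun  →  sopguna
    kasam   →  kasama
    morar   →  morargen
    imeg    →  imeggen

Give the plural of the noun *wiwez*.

The pattern is nasality of the final consonant: -a when the stem ends in a nasal (*sopgun*, *kasam*); -gen when the stem ends in a non-nasal consonant (*seidez*, *koguz*, *morar*, *imeg*).
The final consonant of *wiwez* is /z/, which is non-nasal, so the suffix is -gen, giving *wiwezgen*.

wiwezgen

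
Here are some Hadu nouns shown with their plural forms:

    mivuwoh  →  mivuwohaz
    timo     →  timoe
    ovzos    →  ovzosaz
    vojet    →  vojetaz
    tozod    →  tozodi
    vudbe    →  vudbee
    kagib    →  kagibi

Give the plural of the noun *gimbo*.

gimboe

The suffix is conditioned by the final sound: -az when the stem ends in a voiceless consonant (*mivuwoh*, *ovzos*, *vojet*); -i when the stem ends in a voiced consonant (*tozod*, *kagib*); -e when the stem ends in a vowel (*timo*, *vudbe*).
*gimbo*: final sound = /o/, a vowel → -e → *gimboe*.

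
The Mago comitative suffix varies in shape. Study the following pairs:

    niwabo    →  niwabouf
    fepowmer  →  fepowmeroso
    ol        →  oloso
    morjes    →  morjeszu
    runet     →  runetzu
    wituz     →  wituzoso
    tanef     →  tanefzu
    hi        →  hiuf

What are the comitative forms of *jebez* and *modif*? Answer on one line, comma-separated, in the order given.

jebezoso, modifzu

The suffix is conditioned by the final sound: -zu when the stem ends in a voiceless consonant (*morjes*, *runet*, *tanef*); -oso when the stem ends in a voiced consonant (*fepowmer*, *ol*, *wituz*); -uf when the stem ends in a vowel (*niwabo*, *hi*).
*jebez*: final sound = /z/, a voiced consonant → -oso → *jebezoso*.
The final sound of *modif* is /f/, which is a voiceless consonant, so the suffix is -zu, giving *modifzu*.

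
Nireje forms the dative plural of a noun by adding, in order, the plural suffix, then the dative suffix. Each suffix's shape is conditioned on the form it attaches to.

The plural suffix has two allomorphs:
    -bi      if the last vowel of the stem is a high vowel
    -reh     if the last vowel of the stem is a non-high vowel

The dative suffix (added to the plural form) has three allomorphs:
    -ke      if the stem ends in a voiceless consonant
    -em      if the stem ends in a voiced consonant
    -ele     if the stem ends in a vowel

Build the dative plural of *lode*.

loderehke

*lode*: last vowel = /e/, a non-high vowel → -reh → *lodereh*.
The final sound of the plural form *lodereh* is /h/, which is a voiceless consonant, so the dative suffix is -ke, giving *loderehke*.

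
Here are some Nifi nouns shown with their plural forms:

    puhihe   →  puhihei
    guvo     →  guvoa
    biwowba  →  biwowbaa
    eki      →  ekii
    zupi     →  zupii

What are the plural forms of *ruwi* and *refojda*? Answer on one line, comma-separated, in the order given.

The suffix is conditioned by the last vowel: -i when the last vowel of the stem is a front vowel (*puhihe*, *eki*, *zupi*); -a when the last vowel of the stem is a back vowel (*guvo*, *biwowba*).
The last vowel of *ruwi* is /i/, which is a front vowel, so the suffix is -i, giving *ruwii*.
*refojda* — last vowel /a/ (a back vowel) → -a → *refojdaa*.

ruwii, refojdaa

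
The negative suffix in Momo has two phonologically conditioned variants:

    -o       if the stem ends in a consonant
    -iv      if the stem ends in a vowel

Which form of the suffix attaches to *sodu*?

*sodu*: final sound = /u/, a vowel → -iv.

-iv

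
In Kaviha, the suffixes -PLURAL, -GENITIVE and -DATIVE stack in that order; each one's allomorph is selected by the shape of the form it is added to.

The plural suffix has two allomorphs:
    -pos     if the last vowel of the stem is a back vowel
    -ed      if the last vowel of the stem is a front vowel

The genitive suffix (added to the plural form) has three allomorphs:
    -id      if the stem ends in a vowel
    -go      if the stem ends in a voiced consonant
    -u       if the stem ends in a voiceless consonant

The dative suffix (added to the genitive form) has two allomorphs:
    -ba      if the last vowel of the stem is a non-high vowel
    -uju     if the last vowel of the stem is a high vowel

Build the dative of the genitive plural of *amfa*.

amfaposuuju

*amfa* — last vowel /a/ (a back vowel) → -pos → *amfapos*.
The plural form *amfapos* — final sound /s/ (a voiceless consonant) → -u → *amfaposu*.
Since the last vowel of the genitive form *amfaposu* is /u/ (a high vowel), it takes -uju, giving *amfaposuuju*.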